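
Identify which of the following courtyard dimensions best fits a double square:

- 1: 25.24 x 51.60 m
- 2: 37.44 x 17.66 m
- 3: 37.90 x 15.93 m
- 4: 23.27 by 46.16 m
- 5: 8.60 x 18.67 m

4

Target 2:1 ≈ 2.000.
1: 2.044 (Δ0.044)  2: 2.120 (Δ0.120)  3: 2.379 (Δ0.379)  4: 1.984 (Δ0.016)  5: 2.171 (Δ0.171)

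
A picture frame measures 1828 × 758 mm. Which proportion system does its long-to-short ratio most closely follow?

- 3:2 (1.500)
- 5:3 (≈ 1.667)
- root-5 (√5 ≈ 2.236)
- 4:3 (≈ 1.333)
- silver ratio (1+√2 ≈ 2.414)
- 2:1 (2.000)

silver ratio

Ratio = 1828 / 758 ≈ 2.412.
Distances: 3:2 1.500 (Δ 0.912); 5:3 1.667 (Δ 0.745); root-5 2.236 (Δ 0.176); 4:3 1.333 (Δ 1.079); silver ratio 2.414 (Δ 0.002); 2:1 2.000 (Δ 0.412).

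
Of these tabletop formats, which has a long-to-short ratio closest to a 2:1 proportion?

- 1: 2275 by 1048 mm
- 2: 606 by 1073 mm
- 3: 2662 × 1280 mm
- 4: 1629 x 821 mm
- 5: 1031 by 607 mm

Target 2:1 ≈ 2.000.
1: 2.171 (Δ0.171)  2: 1.771 (Δ0.229)  3: 2.080 (Δ0.080)  4: 1.984 (Δ0.016)  5: 1.699 (Δ0.301)

4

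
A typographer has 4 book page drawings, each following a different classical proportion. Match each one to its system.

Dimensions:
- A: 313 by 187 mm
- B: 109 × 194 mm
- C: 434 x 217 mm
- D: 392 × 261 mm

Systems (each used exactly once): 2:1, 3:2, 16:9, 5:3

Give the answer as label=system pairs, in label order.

A=5:3, B=16:9, C=2:1, D=3:2

A = 313/187 ≈ 1.674 → 5:3 (1.667)
B = 194/109 ≈ 1.780 → 16:9 (1.778)
C = 434/217 ≈ 2.000 → 2:1 (2.000)
D = 392/261 ≈ 1.502 → 3:2 (1.500)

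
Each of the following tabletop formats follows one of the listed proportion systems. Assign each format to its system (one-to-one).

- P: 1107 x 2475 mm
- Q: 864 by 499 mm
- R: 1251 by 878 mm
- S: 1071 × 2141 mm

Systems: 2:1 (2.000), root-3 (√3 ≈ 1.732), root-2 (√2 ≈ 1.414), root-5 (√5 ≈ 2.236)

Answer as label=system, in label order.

P = 2475/1107 ≈ 2.236 → root-5 (2.236)
Q = 864/499 ≈ 1.731 → root-3 (1.732)
R = 1251/878 ≈ 1.425 → root-2 (1.414)
S = 2141/1071 ≈ 1.999 → 2:1 (2.000)

P=root-5, Q=root-3, R=root-2, S=2:1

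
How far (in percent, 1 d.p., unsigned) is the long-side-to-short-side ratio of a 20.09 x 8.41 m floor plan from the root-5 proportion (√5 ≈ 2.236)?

Ratio = 20.09 / 8.41 ≈ 2.3888.
Ideal root-5 ≈ 2.2361. |2.3888 − 2.2361| / 2.2361 ≈ 6.83% → 6.8%.

6.8%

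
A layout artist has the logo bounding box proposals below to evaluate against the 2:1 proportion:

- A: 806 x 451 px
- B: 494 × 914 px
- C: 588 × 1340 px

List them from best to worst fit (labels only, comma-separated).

B, A, C

A: 806/451 ≈ 1.787 → |1.787 − 2.000| = 0.213
B: 914/494 ≈ 1.850 → |1.850 − 2.000| = 0.150
C: 1340/588 ≈ 2.279 → |2.279 − 2.000| = 0.279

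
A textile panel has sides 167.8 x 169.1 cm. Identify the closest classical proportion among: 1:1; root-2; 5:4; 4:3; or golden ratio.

Ratio = 169.1 / 167.8 ≈ 1.008.
Distances: 1:1 1.000 (Δ 0.008); root-2 1.414 (Δ 0.406); 5:4 1.250 (Δ 0.242); 4:3 1.333 (Δ 0.325); golden ratio 1.618 (Δ 0.610).

1:1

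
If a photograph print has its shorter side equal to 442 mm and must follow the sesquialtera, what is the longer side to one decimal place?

663.0 mm

3:2 = 1.50000.
Longer side = 442 × 1.50000 ≈ 663.000 → 663.0 mm.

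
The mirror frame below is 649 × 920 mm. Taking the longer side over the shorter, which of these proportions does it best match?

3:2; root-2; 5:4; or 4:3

root-2

Ratio = 920 / 649 ≈ 1.418.
Distances: 3:2 1.500 (Δ 0.082); root-2 1.414 (Δ 0.004); 5:4 1.250 (Δ 0.168); 4:3 1.333 (Δ 0.085).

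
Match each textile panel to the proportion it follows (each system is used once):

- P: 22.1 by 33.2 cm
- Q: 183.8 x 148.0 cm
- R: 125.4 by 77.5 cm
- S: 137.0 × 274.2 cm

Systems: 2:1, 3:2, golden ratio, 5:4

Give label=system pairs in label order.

P=3:2, Q=5:4, R=golden ratio, S=2:1

Ratios: P ≈ 1.502; Q ≈ 1.242; R ≈ 1.618; S ≈ 2.001.
Targets: 2:1 ≈ 2.000; 3:2 ≈ 1.500; golden ratio ≈ 1.618; 5:4 ≈ 1.250.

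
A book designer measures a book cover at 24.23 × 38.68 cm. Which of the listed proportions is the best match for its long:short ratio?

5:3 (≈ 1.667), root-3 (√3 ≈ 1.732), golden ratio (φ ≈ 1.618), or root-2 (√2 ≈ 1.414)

Ratio = 38.68 / 24.23 ≈ 1.596.
Distances: 5:3 1.667 (Δ 0.071); root-3 1.732 (Δ 0.136); golden ratio 1.618 (Δ 0.022); root-2 1.414 (Δ 0.182).

golden ratio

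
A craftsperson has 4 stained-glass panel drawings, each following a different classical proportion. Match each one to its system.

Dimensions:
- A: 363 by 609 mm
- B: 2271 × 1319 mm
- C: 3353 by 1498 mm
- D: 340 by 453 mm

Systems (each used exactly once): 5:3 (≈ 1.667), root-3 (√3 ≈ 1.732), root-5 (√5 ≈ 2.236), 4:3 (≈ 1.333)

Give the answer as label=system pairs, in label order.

Ratios: A ≈ 1.678; B ≈ 1.722; C ≈ 2.238; D ≈ 1.332.
Targets: 5:3 ≈ 1.667; root-3 ≈ 1.732; root-5 ≈ 2.236; 4:3 ≈ 1.333.

A=5:3, B=root-3, C=root-5, D=4:3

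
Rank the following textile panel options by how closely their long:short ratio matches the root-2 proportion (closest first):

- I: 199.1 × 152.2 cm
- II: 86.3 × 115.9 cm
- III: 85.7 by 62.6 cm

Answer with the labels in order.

III, II, I

I: 199.1/152.2 ≈ 1.308 → |1.308 − 1.414| = 0.106
II: 115.9/86.3 ≈ 1.343 → |1.343 − 1.414| = 0.071
III: 85.7/62.6 ≈ 1.369 → |1.369 − 1.414| = 0.045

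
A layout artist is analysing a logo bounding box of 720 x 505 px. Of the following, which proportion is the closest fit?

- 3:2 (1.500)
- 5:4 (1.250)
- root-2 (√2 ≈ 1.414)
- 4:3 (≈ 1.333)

Ratio = 720 / 505 ≈ 1.426.
Distances: 3:2 1.500 (Δ 0.074); 5:4 1.250 (Δ 0.176); root-2 1.414 (Δ 0.012); 4:3 1.333 (Δ 0.093).

root-2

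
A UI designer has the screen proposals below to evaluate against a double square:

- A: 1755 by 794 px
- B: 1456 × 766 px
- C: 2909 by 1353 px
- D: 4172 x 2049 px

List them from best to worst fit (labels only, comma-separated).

Ratios: A = 1755 / 794 ≈ 2.210; B = 1456 / 766 ≈ 1.901; C = 2909 / 1353 ≈ 2.150; D = 4172 / 2049 ≈ 2.036.
|Δ from 2.000|: A 0.210; B 0.099; C 0.150; D 0.036.

D, B, C, A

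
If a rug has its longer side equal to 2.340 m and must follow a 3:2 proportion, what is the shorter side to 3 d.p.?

1.560 m

3:2 = 1.50000.
Shorter side = 2.340 ÷ 1.50000 ≈ 1.56000 → 1.560 m.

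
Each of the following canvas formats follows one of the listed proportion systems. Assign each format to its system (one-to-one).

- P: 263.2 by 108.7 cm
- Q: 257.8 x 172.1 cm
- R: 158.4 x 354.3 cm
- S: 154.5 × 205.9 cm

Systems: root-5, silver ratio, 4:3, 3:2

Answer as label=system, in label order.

P=silver ratio, Q=3:2, R=root-5, S=4:3

P = 263.2/108.7 ≈ 2.421 → silver ratio (2.414)
Q = 257.8/172.1 ≈ 1.498 → 3:2 (1.500)
R = 354.3/158.4 ≈ 2.237 → root-5 (2.236)
S = 205.9/154.5 ≈ 1.333 → 4:3 (1.333)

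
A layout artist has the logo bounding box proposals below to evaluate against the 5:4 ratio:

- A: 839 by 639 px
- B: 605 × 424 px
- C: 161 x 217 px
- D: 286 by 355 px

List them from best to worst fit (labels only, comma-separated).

D, A, C, B

Ratios: A = 839 / 639 ≈ 1.313; B = 605 / 424 ≈ 1.427; C = 217 / 161 ≈ 1.348; D = 355 / 286 ≈ 1.241.
|Δ from 1.250|: A 0.063; B 0.177; C 0.098; D 0.009.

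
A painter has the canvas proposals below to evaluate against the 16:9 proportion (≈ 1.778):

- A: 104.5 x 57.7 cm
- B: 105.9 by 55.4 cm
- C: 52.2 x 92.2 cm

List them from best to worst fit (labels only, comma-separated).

Ratios: A = 104.5 / 57.7 ≈ 1.811; B = 105.9 / 55.4 ≈ 1.912; C = 92.2 / 52.2 ≈ 1.766.
|Δ from 1.778|: A 0.033; B 0.134; C 0.012.

C, A, B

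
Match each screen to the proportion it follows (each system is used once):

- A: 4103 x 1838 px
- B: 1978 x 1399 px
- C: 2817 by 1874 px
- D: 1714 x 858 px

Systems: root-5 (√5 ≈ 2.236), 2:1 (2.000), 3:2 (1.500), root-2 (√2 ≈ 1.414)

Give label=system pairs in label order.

A=root-5, B=root-2, C=3:2, D=2:1

Ratios: A ≈ 2.232; B ≈ 1.414; C ≈ 1.503; D ≈ 1.998.
Targets: root-5 ≈ 2.236; 2:1 ≈ 2.000; 3:2 ≈ 1.500; root-2 ≈ 1.414.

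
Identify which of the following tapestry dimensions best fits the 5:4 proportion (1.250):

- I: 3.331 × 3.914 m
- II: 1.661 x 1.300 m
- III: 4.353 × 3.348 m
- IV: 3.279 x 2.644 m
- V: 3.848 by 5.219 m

Target 5:4 ≈ 1.250.
I: 1.175 (Δ0.075)  II: 1.278 (Δ0.028)  III: 1.300 (Δ0.050)  IV: 1.240 (Δ0.010)  V: 1.356 (Δ0.106)

IV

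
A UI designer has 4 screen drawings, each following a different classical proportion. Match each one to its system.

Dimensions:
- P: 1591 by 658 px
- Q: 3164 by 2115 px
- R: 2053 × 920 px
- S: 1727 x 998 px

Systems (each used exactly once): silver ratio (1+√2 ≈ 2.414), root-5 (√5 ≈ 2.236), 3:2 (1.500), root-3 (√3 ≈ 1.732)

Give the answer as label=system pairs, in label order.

P=silver ratio, Q=3:2, R=root-5, S=root-3

P = 1591/658 ≈ 2.418 → silver ratio (2.414)
Q = 3164/2115 ≈ 1.496 → 3:2 (1.500)
R = 2053/920 ≈ 2.232 → root-5 (2.236)
S = 1727/998 ≈ 1.730 → root-3 (1.732)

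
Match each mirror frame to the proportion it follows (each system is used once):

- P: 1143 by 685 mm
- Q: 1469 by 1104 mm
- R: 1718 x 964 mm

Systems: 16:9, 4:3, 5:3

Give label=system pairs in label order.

Ratios: P ≈ 1.669; Q ≈ 1.331; R ≈ 1.782.
Targets: 16:9 ≈ 1.778; 4:3 ≈ 1.333; 5:3 ≈ 1.667.

P=5:3, Q=4:3, R=16:9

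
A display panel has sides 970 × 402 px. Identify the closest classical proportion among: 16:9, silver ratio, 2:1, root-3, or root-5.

970/402 ≈ 2.413. Nearest candidates are silver ratio (2.414, off by 0.001) and root-5 (2.236, off by 0.177).

silver ratio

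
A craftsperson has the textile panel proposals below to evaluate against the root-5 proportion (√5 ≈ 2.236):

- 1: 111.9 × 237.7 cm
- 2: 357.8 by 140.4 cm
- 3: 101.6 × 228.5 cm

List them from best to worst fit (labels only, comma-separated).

Ratios: 1 = 237.7 / 111.9 ≈ 2.124; 2 = 357.8 / 140.4 ≈ 2.548; 3 = 228.5 / 101.6 ≈ 2.249.
|Δ from 2.236|: 1 0.112; 2 0.312; 3 0.013.

3, 1, 2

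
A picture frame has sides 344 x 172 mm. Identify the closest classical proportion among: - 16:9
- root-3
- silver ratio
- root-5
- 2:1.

2:1

344/172 ≈ 2.000. Nearest candidates are 2:1 (2.000, off by 0.000) and 16:9 (1.778, off by 0.222).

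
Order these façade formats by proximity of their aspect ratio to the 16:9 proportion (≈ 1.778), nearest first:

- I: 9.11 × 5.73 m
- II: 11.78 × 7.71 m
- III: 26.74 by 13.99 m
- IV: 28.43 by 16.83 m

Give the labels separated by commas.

IV, III, I, II

Ratios: I = 9.11 / 5.73 ≈ 1.590; II = 11.78 / 7.71 ≈ 1.528; III = 26.74 / 13.99 ≈ 1.911; IV = 28.43 / 16.83 ≈ 1.689.
|Δ from 1.778|: I 0.188; II 0.250; III 0.133; IV 0.089.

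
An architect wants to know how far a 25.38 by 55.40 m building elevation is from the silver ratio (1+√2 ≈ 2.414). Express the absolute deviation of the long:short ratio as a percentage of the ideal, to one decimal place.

9.6%

Ratio = 55.40 / 25.38 ≈ 2.1828.
Ideal silver ratio ≈ 2.4142. |2.1828 − 2.4142| / 2.4142 ≈ 9.58% → 9.6%.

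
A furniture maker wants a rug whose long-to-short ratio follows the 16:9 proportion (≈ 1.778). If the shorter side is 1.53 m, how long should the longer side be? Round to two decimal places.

2.72 m

16:9 ≈ 1.77778.
Longer side = 1.53 × 1.77778 ≈ 2.7200 → 2.72 m.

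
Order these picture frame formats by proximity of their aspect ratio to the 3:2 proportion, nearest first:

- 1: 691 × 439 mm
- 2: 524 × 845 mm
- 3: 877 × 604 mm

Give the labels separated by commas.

3, 1, 2

Ratios: 1 = 691 / 439 ≈ 1.574; 2 = 845 / 524 ≈ 1.613; 3 = 877 / 604 ≈ 1.452.
|Δ from 1.500|: 1 0.074; 2 0.113; 3 0.048.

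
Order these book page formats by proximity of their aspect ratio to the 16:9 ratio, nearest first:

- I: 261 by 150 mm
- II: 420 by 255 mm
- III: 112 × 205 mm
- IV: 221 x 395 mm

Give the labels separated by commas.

IV, I, III, II

Ratios: I = 261 / 150 ≈ 1.740; II = 420 / 255 ≈ 1.647; III = 205 / 112 ≈ 1.830; IV = 395 / 221 ≈ 1.787.
|Δ from 1.778|: I 0.038; II 0.131; III 0.052; IV 0.009.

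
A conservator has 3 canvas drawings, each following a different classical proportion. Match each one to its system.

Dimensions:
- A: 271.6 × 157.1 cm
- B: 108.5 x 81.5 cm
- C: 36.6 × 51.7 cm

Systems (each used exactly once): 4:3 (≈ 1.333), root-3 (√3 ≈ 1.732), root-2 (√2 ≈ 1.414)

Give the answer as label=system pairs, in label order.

Ratios: A ≈ 1.729; B ≈ 1.331; C ≈ 1.413.
Targets: 4:3 ≈ 1.333; root-3 ≈ 1.732; root-2 ≈ 1.414.

A=root-3, B=4:3, C=root-2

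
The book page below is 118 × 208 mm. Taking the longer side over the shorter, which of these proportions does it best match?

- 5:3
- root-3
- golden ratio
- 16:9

16:9

Ratio = 208 / 118 ≈ 1.763.
Distances: 5:3 1.667 (Δ 0.096); root-3 1.732 (Δ 0.031); golden ratio 1.618 (Δ 0.145); 16:9 1.778 (Δ 0.015).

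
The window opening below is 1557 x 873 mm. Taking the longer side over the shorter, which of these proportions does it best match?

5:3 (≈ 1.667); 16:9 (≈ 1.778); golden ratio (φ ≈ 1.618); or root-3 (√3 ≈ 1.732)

Ratio = 1557 / 873 ≈ 1.784.
Distances: 5:3 1.667 (Δ 0.117); 16:9 1.778 (Δ 0.006); golden ratio 1.618 (Δ 0.166); root-3 1.732 (Δ 0.052).

16:9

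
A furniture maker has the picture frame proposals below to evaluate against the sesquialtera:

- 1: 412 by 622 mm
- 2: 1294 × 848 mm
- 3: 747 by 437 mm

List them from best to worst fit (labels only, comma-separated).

1, 2, 3

Ratios: 1 = 622 / 412 ≈ 1.510; 2 = 1294 / 848 ≈ 1.526; 3 = 747 / 437 ≈ 1.709.
|Δ from 1.500|: 1 0.010; 2 0.026; 3 0.209.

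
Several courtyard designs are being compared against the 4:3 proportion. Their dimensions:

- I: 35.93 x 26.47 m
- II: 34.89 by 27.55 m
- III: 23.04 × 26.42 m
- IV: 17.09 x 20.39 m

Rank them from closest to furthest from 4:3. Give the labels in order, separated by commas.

I, II, IV, III

Ratios: I = 35.93 / 26.47 ≈ 1.357; II = 34.89 / 27.55 ≈ 1.266; III = 26.42 / 23.04 ≈ 1.147; IV = 20.39 / 17.09 ≈ 1.193.
|Δ from 1.333|: I 0.024; II 0.067; III 0.186; IV 0.140.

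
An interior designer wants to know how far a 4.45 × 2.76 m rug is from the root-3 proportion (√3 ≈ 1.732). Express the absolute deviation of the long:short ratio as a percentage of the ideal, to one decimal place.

Ratio = 4.45 / 2.76 ≈ 1.6123.
Ideal root-3 ≈ 1.7321. |1.6123 − 1.7321| / 1.7321 ≈ 6.92% → 6.9%.

6.9%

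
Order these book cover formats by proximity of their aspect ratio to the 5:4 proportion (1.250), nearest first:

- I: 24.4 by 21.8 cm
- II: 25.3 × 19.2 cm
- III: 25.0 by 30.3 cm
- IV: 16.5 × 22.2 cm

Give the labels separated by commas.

III, II, IV, I

Ratios: I = 24.4 / 21.8 ≈ 1.119; II = 25.3 / 19.2 ≈ 1.318; III = 30.3 / 25.0 ≈ 1.212; IV = 22.2 / 16.5 ≈ 1.345.
|Δ from 1.250|: I 0.131; II 0.068; III 0.038; IV 0.095.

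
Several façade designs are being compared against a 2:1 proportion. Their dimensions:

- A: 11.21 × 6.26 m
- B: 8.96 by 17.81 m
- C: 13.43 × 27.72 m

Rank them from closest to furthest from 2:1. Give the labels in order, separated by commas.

Ratios: A = 11.21 / 6.26 ≈ 1.791; B = 17.81 / 8.96 ≈ 1.988; C = 27.72 / 13.43 ≈ 2.064.
|Δ from 2.000|: A 0.209; B 0.012; C 0.064.

B, C, A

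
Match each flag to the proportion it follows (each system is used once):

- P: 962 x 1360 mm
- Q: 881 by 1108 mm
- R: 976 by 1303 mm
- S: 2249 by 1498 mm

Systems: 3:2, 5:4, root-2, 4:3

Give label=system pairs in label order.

P=root-2, Q=5:4, R=4:3, S=3:2

Ratios: P ≈ 1.414; Q ≈ 1.258; R ≈ 1.335; S ≈ 1.501.
Targets: 3:2 ≈ 1.500; 5:4 ≈ 1.250; root-2 ≈ 1.414; 4:3 ≈ 1.333.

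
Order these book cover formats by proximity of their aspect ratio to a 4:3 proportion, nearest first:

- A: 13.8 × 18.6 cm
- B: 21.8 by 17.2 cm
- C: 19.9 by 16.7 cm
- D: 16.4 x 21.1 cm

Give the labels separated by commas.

A, D, B, C

Ratios: A = 18.6 / 13.8 ≈ 1.348; B = 21.8 / 17.2 ≈ 1.267; C = 19.9 / 16.7 ≈ 1.192; D = 21.1 / 16.4 ≈ 1.287.
|Δ from 1.333|: A 0.015; B 0.066; C 0.141; D 0.046.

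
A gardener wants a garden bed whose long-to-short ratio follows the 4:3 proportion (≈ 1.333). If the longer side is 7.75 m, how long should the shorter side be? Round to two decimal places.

4:3 ≈ 1.33333.
Shorter side = 7.75 ÷ 1.33333 ≈ 5.8125 → 5.81 m.

5.81 m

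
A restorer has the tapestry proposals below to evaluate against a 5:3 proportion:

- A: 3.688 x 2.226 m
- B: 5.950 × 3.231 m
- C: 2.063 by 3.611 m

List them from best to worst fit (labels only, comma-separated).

A, C, B

A: 3.688/2.226 ≈ 1.657 → |1.657 − 1.667| = 0.010
B: 5.950/3.231 ≈ 1.842 → |1.842 − 1.667| = 0.175
C: 3.611/2.063 ≈ 1.750 → |1.750 − 1.667| = 0.083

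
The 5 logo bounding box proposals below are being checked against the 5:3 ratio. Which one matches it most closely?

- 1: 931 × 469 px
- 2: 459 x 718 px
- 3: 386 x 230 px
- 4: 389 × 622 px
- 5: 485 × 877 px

3

Ratios (long/short): 1 ≈ 1.985; 2 ≈ 1.564; 3 ≈ 1.678; 4 ≈ 1.599; 5 ≈ 1.808.
5:3 ≈ 1.667; option 3 is nearest (Δ 0.011).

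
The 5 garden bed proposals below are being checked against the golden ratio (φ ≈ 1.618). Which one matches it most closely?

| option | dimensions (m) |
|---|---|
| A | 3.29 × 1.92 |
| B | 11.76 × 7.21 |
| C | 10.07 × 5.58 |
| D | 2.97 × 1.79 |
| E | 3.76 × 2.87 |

B

Ratios (long/short): A ≈ 1.714; B ≈ 1.631; C ≈ 1.805; D ≈ 1.659; E ≈ 1.310.
golden ratio ≈ 1.618; option B is nearest (Δ 0.013).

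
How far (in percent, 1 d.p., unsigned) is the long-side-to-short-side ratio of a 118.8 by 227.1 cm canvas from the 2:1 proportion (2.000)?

4.4%

Ratio = 227.1 / 118.8 ≈ 1.9116.
Ideal 2:1 = 2.0000. |1.9116 − 2.0000| / 2.0000 ≈ 4.42% → 4.4%.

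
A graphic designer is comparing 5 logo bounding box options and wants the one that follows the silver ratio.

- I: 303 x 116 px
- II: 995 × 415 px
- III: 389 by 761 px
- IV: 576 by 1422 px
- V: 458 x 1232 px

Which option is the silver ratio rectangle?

Target silver ratio ≈ 2.414.
I: 2.612 (Δ0.198)  II: 2.398 (Δ0.016)  III: 1.956 (Δ0.458)  IV: 2.469 (Δ0.055)  V: 2.690 (Δ0.276)

II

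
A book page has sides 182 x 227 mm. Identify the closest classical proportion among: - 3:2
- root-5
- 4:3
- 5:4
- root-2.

Ratio = 227 / 182 ≈ 1.247.
Distances: 3:2 1.500 (Δ 0.253); root-5 2.236 (Δ 0.989); 4:3 1.333 (Δ 0.086); 5:4 1.250 (Δ 0.003); root-2 1.414 (Δ 0.167).

5:4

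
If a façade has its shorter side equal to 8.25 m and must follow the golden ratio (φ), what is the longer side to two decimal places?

golden ratio ≈ 1.61803.
Longer side = 8.25 × 1.61803 ≈ 13.3487 → 13.35 m.

13.35 m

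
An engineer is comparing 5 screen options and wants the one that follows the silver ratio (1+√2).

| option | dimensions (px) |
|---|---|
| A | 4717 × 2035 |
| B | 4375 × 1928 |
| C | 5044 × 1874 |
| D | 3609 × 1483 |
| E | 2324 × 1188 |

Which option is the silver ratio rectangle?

D

Ratios (long/short): A ≈ 2.318; B ≈ 2.269; C ≈ 2.692; D ≈ 2.434; E ≈ 1.956.
silver ratio ≈ 2.414; option D is nearest (Δ 0.020).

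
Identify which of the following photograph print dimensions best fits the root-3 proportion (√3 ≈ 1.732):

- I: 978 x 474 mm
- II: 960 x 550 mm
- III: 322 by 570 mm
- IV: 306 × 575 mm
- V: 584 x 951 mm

Target root-3 ≈ 1.732.
I: 2.063 (Δ0.331)  II: 1.745 (Δ0.013)  III: 1.770 (Δ0.038)  IV: 1.879 (Δ0.147)  V: 1.628 (Δ0.104)

II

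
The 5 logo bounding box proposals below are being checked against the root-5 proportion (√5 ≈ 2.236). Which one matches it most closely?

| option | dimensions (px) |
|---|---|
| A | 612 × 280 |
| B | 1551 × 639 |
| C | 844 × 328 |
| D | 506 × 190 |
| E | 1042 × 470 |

E

Ratios (long/short): A ≈ 2.186; B ≈ 2.427; C ≈ 2.573; D ≈ 2.663; E ≈ 2.217.
root-5 ≈ 2.236; option E is nearest (Δ 0.019).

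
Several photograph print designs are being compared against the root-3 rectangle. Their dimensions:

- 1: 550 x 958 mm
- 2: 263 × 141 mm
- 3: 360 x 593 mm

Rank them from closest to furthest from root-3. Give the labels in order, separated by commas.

1: 958/550 ≈ 1.742 → |1.742 − 1.732| = 0.010
2: 263/141 ≈ 1.865 → |1.865 − 1.732| = 0.133
3: 593/360 ≈ 1.647 → |1.647 − 1.732| = 0.085

1, 3, 2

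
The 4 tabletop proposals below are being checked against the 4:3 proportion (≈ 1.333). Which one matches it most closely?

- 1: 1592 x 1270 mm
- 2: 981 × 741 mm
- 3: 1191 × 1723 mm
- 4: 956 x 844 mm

Target 4:3 ≈ 1.333.
1: 1.254 (Δ0.079)  2: 1.324 (Δ0.009)  3: 1.447 (Δ0.114)  4: 1.133 (Δ0.200)

2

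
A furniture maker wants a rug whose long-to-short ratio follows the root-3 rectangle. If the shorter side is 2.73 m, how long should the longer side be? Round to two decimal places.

root-3 ≈ 1.73205.
Longer side = 2.73 × 1.73205 ≈ 4.7285 → 4.73 m.

4.73 m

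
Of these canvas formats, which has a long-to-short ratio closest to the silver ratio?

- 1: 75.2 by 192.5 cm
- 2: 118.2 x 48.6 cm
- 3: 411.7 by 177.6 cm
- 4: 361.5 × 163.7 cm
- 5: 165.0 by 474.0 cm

2

Ratios (long/short): 1 ≈ 2.560; 2 ≈ 2.432; 3 ≈ 2.318; 4 ≈ 2.208; 5 ≈ 2.873.
silver ratio ≈ 2.414; option 2 is nearest (Δ 0.018).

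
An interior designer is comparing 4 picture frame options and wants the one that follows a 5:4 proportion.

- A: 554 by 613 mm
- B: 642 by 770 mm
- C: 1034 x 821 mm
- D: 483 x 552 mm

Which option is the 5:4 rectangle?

C

Ratios (long/short): A ≈ 1.106; B ≈ 1.199; C ≈ 1.259; D ≈ 1.143.
5:4 ≈ 1.250; option C is nearest (Δ 0.009).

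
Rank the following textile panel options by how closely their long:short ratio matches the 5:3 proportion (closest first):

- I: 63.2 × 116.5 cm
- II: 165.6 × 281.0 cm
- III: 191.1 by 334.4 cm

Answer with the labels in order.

II, III, I

Ratios: I = 116.5 / 63.2 ≈ 1.843; II = 281.0 / 165.6 ≈ 1.697; III = 334.4 / 191.1 ≈ 1.750.
|Δ from 1.667|: I 0.176; II 0.030; III 0.083.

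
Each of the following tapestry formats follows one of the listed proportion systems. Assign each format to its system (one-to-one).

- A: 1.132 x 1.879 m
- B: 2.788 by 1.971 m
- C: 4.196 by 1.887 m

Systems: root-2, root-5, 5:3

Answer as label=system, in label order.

A = 1.879/1.132 ≈ 1.660 → 5:3 (1.667)
B = 2.788/1.971 ≈ 1.415 → root-2 (1.414)
C = 4.196/1.887 ≈ 2.224 → root-5 (2.236)

A=5:3, B=root-2, C=root-5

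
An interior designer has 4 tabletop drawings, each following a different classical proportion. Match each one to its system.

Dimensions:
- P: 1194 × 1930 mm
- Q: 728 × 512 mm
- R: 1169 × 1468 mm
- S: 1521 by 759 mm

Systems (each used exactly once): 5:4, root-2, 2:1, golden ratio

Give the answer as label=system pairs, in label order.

P = 1930/1194 ≈ 1.616 → golden ratio (1.618)
Q = 728/512 ≈ 1.422 → root-2 (1.414)
R = 1468/1169 ≈ 1.256 → 5:4 (1.250)
S = 1521/759 ≈ 2.004 → 2:1 (2.000)

P=golden ratio, Q=root-2, R=5:4, S=2:1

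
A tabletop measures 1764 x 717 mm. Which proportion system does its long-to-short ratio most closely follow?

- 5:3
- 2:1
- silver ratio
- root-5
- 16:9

1764/717 ≈ 2.460. Nearest candidates are silver ratio (2.414, off by 0.046) and root-5 (2.236, off by 0.224).

silver ratio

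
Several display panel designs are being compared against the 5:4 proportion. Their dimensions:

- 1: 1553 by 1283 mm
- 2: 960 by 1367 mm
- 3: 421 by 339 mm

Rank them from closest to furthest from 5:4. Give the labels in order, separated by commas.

3, 1, 2

Ratios: 1 = 1553 / 1283 ≈ 1.210; 2 = 1367 / 960 ≈ 1.424; 3 = 421 / 339 ≈ 1.242.
|Δ from 1.250|: 1 0.040; 2 0.174; 3 0.008.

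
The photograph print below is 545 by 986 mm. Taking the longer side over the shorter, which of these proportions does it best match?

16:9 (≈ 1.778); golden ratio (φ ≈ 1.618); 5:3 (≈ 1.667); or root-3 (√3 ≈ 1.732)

Ratio = 986 / 545 ≈ 1.809.
Distances: 16:9 1.778 (Δ 0.031); golden ratio 1.618 (Δ 0.191); 5:3 1.667 (Δ 0.142); root-3 1.732 (Δ 0.077).

16:9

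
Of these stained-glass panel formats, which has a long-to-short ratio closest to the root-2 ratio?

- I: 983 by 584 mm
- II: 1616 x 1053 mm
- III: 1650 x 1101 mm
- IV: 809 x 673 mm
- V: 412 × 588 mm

Ratios (long/short): I ≈ 1.683; II ≈ 1.535; III ≈ 1.499; IV ≈ 1.202; V ≈ 1.427.
root-2 ≈ 1.414; option V is nearest (Δ 0.013).

V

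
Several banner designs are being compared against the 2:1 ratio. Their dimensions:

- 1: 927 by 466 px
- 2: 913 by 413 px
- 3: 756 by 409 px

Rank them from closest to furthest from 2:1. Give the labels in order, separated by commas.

Ratios: 1 = 927 / 466 ≈ 1.989; 2 = 913 / 413 ≈ 2.211; 3 = 756 / 409 ≈ 1.848.
|Δ from 2.000|: 1 0.011; 2 0.211; 3 0.152.

1, 3, 2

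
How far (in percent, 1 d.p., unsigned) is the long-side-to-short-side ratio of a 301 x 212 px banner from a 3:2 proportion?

5.3%

Ratio = 301 / 212 ≈ 1.4198.
Ideal 3:2 = 1.5000. |1.4198 − 1.5000| / 1.5000 ≈ 5.35% → 5.3%.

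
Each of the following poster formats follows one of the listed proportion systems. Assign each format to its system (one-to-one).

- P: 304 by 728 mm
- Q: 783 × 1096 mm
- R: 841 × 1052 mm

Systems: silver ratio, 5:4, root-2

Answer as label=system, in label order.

P=silver ratio, Q=root-2, R=5:4

Ratios: P ≈ 2.395; Q ≈ 1.400; R ≈ 1.251.
Targets: silver ratio ≈ 2.414; 5:4 ≈ 1.250; root-2 ≈ 1.414.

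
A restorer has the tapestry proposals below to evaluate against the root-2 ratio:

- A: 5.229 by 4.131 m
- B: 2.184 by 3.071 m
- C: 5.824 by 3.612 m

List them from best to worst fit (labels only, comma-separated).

B, A, C

Ratios: A = 5.229 / 4.131 ≈ 1.266; B = 3.071 / 2.184 ≈ 1.406; C = 5.824 / 3.612 ≈ 1.612.
|Δ from 1.414|: A 0.148; B 0.008; C 0.198.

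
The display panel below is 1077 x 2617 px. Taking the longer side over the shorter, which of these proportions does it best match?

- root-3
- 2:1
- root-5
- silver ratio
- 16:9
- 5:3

Ratio = 2617 / 1077 ≈ 2.430.
Distances: root-3 1.732 (Δ 0.698); 2:1 2.000 (Δ 0.430); root-5 2.236 (Δ 0.194); silver ratio 2.414 (Δ 0.016); 16:9 1.778 (Δ 0.652); 5:3 1.667 (Δ 0.763).

silver ratio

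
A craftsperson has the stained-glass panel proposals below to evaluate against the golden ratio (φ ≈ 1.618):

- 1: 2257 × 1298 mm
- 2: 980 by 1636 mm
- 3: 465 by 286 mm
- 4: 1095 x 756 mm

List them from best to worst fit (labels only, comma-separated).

3, 2, 1, 4

1: 2257/1298 ≈ 1.739 → |1.739 − 1.618| = 0.121
2: 1636/980 ≈ 1.669 → |1.669 − 1.618| = 0.051
3: 465/286 ≈ 1.626 → |1.626 − 1.618| = 0.008
4: 1095/756 ≈ 1.448 → |1.448 − 1.618| = 0.170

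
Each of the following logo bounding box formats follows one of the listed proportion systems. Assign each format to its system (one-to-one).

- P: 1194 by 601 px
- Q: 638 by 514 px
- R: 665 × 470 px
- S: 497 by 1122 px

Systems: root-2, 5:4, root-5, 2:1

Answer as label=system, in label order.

P=2:1, Q=5:4, R=root-2, S=root-5

Ratios: P ≈ 1.987; Q ≈ 1.241; R ≈ 1.415; S ≈ 2.258.
Targets: root-2 ≈ 1.414; 5:4 ≈ 1.250; root-5 ≈ 2.236; 2:1 ≈ 2.000.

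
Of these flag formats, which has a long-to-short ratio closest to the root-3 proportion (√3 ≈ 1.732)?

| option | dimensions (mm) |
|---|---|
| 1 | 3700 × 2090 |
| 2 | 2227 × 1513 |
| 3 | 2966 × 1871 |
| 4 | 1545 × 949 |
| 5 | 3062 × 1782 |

5

Ratios (long/short): 1 ≈ 1.770; 2 ≈ 1.472; 3 ≈ 1.585; 4 ≈ 1.628; 5 ≈ 1.718.
root-3 ≈ 1.732; option 5 is nearest (Δ 0.014).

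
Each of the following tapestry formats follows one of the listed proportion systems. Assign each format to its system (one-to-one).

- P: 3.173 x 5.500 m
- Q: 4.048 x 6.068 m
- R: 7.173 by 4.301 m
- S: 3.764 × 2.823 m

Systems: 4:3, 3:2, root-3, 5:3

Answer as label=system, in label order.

P=root-3, Q=3:2, R=5:3, S=4:3

P = 5.500/3.173 ≈ 1.733 → root-3 (1.732)
Q = 6.068/4.048 ≈ 1.499 → 3:2 (1.500)
R = 7.173/4.301 ≈ 1.668 → 5:3 (1.667)
S = 3.764/2.823 ≈ 1.333 → 4:3 (1.333)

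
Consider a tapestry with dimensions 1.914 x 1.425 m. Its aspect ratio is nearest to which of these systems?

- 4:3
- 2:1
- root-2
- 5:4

4:3

1.914/1.425 ≈ 1.343. Nearest candidates are 4:3 (1.333, off by 0.010) and root-2 (1.414, off by 0.071).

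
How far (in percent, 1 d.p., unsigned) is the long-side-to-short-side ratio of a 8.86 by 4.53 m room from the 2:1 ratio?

2.2%

Ratio = 8.86 / 4.53 ≈ 1.9558.
Ideal 2:1 = 2.0000. |1.9558 − 2.0000| / 2.0000 ≈ 2.21% → 2.2%.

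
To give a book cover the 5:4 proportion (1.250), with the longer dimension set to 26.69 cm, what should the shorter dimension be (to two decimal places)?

21.35 cm

5:4 = 1.25000.
Shorter side = 26.69 ÷ 1.25000 ≈ 21.3520 → 21.35 cm.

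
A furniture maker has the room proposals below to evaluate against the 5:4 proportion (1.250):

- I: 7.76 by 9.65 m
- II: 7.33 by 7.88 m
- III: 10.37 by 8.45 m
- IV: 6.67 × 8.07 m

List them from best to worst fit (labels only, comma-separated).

I, III, IV, II

Ratios: I = 9.65 / 7.76 ≈ 1.244; II = 7.88 / 7.33 ≈ 1.075; III = 10.37 / 8.45 ≈ 1.227; IV = 8.07 / 6.67 ≈ 1.210.
|Δ from 1.250|: I 0.006; II 0.175; III 0.023; IV 0.040.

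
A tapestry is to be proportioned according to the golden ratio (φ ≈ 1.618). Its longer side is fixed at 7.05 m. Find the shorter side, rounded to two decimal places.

4.36 m

golden ratio ≈ 1.61803.
Shorter side = 7.05 ÷ 1.61803 ≈ 4.3572 → 4.36 m.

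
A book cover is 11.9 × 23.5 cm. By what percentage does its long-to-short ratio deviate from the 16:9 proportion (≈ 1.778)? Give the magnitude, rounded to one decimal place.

Ratio = 23.5 / 11.9 ≈ 1.9748.
Ideal 16:9 ≈ 1.7778. |1.9748 − 1.7778| / 1.7778 ≈ 11.08% → 11.1%.

11.1%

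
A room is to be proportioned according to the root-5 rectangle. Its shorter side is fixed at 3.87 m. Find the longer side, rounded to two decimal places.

root-5 ≈ 2.23607.
Longer side = 3.87 × 2.23607 ≈ 8.6536 → 8.65 m.

8.65 m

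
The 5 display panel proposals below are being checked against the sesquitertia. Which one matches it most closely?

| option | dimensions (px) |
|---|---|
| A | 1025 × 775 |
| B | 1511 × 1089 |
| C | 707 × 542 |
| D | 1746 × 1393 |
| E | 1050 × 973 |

Target 4:3 ≈ 1.333.
A: 1.323 (Δ0.010)  B: 1.388 (Δ0.055)  C: 1.304 (Δ0.029)  D: 1.253 (Δ0.080)  E: 1.079 (Δ0.254)

A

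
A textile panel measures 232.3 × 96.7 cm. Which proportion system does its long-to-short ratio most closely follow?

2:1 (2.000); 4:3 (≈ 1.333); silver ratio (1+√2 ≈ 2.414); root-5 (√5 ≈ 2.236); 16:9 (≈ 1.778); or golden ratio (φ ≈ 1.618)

232.3/96.7 ≈ 2.402. Nearest candidates are silver ratio (2.414, off by 0.012) and root-5 (2.236, off by 0.166).

silver ratio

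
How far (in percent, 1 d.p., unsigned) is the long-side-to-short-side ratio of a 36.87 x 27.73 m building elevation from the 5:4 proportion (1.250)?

6.4%

Ratio = 36.87 / 27.73 ≈ 1.3296.
Ideal 5:4 = 1.2500. |1.3296 − 1.2500| / 1.2500 ≈ 6.37% → 6.4%.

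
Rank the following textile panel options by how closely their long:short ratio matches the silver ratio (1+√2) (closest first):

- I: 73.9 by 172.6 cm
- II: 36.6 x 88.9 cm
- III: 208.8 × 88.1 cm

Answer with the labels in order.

II, III, I

Ratios: I = 172.6 / 73.9 ≈ 2.336; II = 88.9 / 36.6 ≈ 2.429; III = 208.8 / 88.1 ≈ 2.370.
|Δ from 2.414|: I 0.078; II 0.015; III 0.044.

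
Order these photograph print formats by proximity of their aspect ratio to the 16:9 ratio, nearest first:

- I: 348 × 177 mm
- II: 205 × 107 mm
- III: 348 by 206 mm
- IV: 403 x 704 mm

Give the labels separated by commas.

I: 348/177 ≈ 1.966 → |1.966 − 1.778| = 0.188
II: 205/107 ≈ 1.916 → |1.916 − 1.778| = 0.138
III: 348/206 ≈ 1.689 → |1.689 − 1.778| = 0.089
IV: 704/403 ≈ 1.747 → |1.747 − 1.778| = 0.031

IV, III, II, I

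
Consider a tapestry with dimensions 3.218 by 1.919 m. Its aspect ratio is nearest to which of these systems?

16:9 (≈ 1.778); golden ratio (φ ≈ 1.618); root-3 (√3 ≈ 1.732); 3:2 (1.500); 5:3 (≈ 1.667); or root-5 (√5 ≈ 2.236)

5:3

3.218/1.919 ≈ 1.677. Nearest candidates are 5:3 (1.667, off by 0.010) and root-3 (1.732, off by 0.055).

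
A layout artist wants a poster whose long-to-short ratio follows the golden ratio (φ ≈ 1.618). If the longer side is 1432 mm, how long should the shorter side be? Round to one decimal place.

885.0 mm

golden ratio ≈ 1.61803.
Shorter side = 1432 ÷ 1.61803 ≈ 885.027 → 885.0 mm.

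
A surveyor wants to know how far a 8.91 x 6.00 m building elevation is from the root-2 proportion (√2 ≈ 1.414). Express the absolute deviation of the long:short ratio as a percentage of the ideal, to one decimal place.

Ratio = 8.91 / 6.00 ≈ 1.4850.
Ideal root-2 ≈ 1.4142. |1.4850 − 1.4142| / 1.4142 ≈ 5.01% → 5.0%.

5.0%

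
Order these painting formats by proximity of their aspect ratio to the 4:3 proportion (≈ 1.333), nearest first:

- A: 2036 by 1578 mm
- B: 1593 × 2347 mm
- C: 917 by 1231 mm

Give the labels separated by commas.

C, A, B

Ratios: A = 2036 / 1578 ≈ 1.290; B = 2347 / 1593 ≈ 1.473; C = 1231 / 917 ≈ 1.342.
|Δ from 1.333|: A 0.043; B 0.140; C 0.009.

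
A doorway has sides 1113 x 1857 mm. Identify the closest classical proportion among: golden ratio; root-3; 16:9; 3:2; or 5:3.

1857/1113 ≈ 1.668. Nearest candidates are 5:3 (1.667, off by 0.001) and golden ratio (1.618, off by 0.050).

5:3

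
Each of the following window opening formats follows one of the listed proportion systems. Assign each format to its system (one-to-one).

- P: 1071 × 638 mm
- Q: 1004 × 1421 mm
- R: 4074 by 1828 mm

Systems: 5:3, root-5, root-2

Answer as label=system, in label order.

P=5:3, Q=root-2, R=root-5

P = 1071/638 ≈ 1.679 → 5:3 (1.667)
Q = 1421/1004 ≈ 1.415 → root-2 (1.414)
R = 4074/1828 ≈ 2.229 → root-5 (2.236)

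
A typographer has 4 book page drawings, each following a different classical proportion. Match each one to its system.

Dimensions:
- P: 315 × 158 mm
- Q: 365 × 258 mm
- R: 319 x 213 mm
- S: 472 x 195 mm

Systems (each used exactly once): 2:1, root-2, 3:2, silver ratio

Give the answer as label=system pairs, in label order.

P = 315/158 ≈ 1.994 → 2:1 (2.000)
Q = 365/258 ≈ 1.415 → root-2 (1.414)
R = 319/213 ≈ 1.498 → 3:2 (1.500)
S = 472/195 ≈ 2.421 → silver ratio (2.414)

P=2:1, Q=root-2, R=3:2, S=silver ratio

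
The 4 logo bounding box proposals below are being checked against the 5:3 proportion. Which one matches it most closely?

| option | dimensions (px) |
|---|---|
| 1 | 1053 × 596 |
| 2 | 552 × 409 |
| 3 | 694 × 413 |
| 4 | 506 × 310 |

Ratios (long/short): 1 ≈ 1.767; 2 ≈ 1.350; 3 ≈ 1.680; 4 ≈ 1.632.
5:3 ≈ 1.667; option 3 is nearest (Δ 0.013).

3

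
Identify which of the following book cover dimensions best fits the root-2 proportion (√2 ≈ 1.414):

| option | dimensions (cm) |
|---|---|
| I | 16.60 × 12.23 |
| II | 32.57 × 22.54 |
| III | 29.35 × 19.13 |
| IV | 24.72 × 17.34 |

IV

Ratios (long/short): I ≈ 1.357; II ≈ 1.445; III ≈ 1.534; IV ≈ 1.426.
root-2 ≈ 1.414; option IV is nearest (Δ 0.012).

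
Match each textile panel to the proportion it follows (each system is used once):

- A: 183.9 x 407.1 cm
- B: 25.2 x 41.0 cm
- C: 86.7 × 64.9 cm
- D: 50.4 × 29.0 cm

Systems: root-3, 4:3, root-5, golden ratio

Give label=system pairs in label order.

A=root-5, B=golden ratio, C=4:3, D=root-3

A = 407.1/183.9 ≈ 2.214 → root-5 (2.236)
B = 41.0/25.2 ≈ 1.627 → golden ratio (1.618)
C = 86.7/64.9 ≈ 1.336 → 4:3 (1.333)
D = 50.4/29.0 ≈ 1.738 → root-3 (1.732)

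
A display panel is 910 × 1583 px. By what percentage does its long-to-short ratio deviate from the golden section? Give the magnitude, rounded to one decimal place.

7.5%

Ratio = 1583 / 910 ≈ 1.7396.
Ideal golden ratio ≈ 1.6180. |1.7396 − 1.6180| / 1.6180 ≈ 7.52% → 7.5%.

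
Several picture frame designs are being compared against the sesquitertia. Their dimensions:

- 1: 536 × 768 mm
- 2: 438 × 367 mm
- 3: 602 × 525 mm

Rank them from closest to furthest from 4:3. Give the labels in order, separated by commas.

1, 2, 3

1: 768/536 ≈ 1.433 → |1.433 − 1.333| = 0.100
2: 438/367 ≈ 1.193 → |1.193 − 1.333| = 0.140
3: 602/525 ≈ 1.147 → |1.147 − 1.333| = 0.186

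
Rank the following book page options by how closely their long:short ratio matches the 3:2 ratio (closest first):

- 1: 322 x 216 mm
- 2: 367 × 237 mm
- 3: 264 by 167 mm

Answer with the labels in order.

1: 322/216 ≈ 1.491 → |1.491 − 1.500| = 0.009
2: 367/237 ≈ 1.549 → |1.549 − 1.500| = 0.049
3: 264/167 ≈ 1.581 → |1.581 − 1.500| = 0.081

1, 2, 3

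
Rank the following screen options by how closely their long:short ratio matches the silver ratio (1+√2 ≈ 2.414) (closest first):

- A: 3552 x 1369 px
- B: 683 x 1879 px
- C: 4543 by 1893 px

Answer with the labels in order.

C, A, B

Ratios: A = 3552 / 1369 ≈ 2.595; B = 1879 / 683 ≈ 2.751; C = 4543 / 1893 ≈ 2.400.
|Δ from 2.414|: A 0.181; B 0.337; C 0.014.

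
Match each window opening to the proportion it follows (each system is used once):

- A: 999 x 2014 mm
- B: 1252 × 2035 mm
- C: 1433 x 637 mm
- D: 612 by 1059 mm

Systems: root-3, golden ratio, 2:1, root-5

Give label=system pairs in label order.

A=2:1, B=golden ratio, C=root-5, D=root-3

Ratios: A ≈ 2.016; B ≈ 1.625; C ≈ 2.250; D ≈ 1.730.
Targets: root-3 ≈ 1.732; golden ratio ≈ 1.618; 2:1 ≈ 2.000; root-5 ≈ 2.236.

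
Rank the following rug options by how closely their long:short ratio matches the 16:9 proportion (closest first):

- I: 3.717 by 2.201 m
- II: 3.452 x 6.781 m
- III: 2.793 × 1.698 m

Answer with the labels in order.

I, III, II

I: 3.717/2.201 ≈ 1.689 → |1.689 − 1.778| = 0.089
II: 6.781/3.452 ≈ 1.964 → |1.964 − 1.778| = 0.186
III: 2.793/1.698 ≈ 1.645 → |1.645 − 1.778| = 0.133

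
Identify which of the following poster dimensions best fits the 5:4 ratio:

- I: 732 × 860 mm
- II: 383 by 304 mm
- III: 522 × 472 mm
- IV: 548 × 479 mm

II

Target 5:4 ≈ 1.250.
I: 1.175 (Δ0.075)  II: 1.260 (Δ0.010)  III: 1.106 (Δ0.144)  IV: 1.144 (Δ0.106)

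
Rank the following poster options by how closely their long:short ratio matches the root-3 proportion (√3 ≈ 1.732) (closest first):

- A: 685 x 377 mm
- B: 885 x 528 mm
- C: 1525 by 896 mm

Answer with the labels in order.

C, B, A

A: 685/377 ≈ 1.817 → |1.817 − 1.732| = 0.085
B: 885/528 ≈ 1.676 → |1.676 − 1.732| = 0.056
C: 1525/896 ≈ 1.702 → |1.702 − 1.732| = 0.030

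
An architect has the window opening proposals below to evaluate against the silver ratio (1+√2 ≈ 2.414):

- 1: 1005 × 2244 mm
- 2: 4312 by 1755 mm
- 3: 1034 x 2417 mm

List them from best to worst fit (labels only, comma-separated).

2, 3, 1

Ratios: 1 = 2244 / 1005 ≈ 2.233; 2 = 4312 / 1755 ≈ 2.457; 3 = 2417 / 1034 ≈ 2.338.
|Δ from 2.414|: 1 0.181; 2 0.043; 3 0.076.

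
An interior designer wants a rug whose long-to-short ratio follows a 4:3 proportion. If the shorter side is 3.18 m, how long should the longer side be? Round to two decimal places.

4.24 m

4:3 ≈ 1.33333.
Longer side = 3.18 × 1.33333 ≈ 4.2400 → 4.24 m.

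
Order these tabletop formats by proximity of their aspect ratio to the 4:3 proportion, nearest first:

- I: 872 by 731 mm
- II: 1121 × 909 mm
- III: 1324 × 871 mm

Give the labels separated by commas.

II, I, III

I: 872/731 ≈ 1.193 → |1.193 − 1.333| = 0.140
II: 1121/909 ≈ 1.233 → |1.233 − 1.333| = 0.100
III: 1324/871 ≈ 1.520 → |1.520 − 1.333| = 0.187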